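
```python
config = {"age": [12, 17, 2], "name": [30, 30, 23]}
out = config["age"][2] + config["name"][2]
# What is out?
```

Trace:
`config = {"age": [12, 17, 2], "name": [30, 30, 23]}` → config = {'age': [12, 17, 2], 'name': [30, 30, 23]}
`out = config["age"][2] + config["name"][2]` → out = 25
So out = 25

Answer: 25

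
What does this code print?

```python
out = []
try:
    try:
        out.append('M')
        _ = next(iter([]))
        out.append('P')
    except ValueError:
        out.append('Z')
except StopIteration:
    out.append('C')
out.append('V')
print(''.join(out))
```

Execution trace: 'M' (try body) → 'C' (outer except StopIteration) → 'V' (after the try/except). Output: MCV

Answer: MCV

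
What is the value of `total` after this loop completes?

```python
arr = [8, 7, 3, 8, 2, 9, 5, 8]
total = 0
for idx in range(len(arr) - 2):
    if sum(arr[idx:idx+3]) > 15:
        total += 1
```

Count windows with sum > 15
`total` takes the values: 0 → 1 → 2 → 3 → 4 → 5

Answer: 5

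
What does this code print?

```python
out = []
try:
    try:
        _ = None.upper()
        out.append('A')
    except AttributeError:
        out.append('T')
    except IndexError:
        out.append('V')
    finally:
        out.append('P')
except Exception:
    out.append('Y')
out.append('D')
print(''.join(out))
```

Execution trace: 'T' (inner except AttributeError) → 'P' (inner finally) → 'D' (after the try/except). Output: TPD

Answer: TPD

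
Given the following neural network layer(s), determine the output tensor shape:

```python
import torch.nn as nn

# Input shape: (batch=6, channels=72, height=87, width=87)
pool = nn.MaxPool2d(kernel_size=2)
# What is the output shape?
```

Input: (6, 72, 87, 87) -> Output: (6, 72, 43, 43)

Answer: (6, 72, 43, 43)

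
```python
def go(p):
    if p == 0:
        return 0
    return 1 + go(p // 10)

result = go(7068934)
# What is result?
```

Count of digits of 7068934: 7

Answer: 7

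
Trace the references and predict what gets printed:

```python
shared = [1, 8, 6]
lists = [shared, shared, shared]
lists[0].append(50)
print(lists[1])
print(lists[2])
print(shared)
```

Key concept: list of same reference.
Step by step:
`shared = [1, 8, 6]` → shared = [1, 8, 6]
`lists = [shared, shared, shared]` → lists = [[1, 8, 6], [1, 8, 6], [1, 8, 6]]
`lists[0].append(50)` → shared = [1, 8, 6, 50]; lists = [[1, 8, 6, 50], [1, 8, 6, 50], [1, 8, 6, 50]]
`print(lists[1])` → prints [1, 8, 6, 50]
`print(lists[2])` → prints [1, 8, 6, 50]
`print(shared)` → prints [1, 8, 6, 50]

Answer:
[1, 8, 6, 50]
[1, 8, 6, 50]
[1, 8, 6, 50]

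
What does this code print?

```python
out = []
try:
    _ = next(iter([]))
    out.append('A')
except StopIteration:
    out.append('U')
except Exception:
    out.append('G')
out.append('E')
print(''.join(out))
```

Execution trace: 'U' (except StopIteration) → 'E' (after the try/except). Output: UE

Answer: UE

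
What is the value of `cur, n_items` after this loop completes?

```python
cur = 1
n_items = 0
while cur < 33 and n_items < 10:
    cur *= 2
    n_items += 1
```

Double until >= 33 or 10 iterations
`cur, n_items` takes the values: (1, 0) → (2, 0) → (2, 1) → (4, 1) → (4, 2) → (8, 2) → (8, 3) → (16, 3) → (16, 4) → (32, 4) → (32, 5) → (64, 5) → (64, 6)

Answer: 64, 6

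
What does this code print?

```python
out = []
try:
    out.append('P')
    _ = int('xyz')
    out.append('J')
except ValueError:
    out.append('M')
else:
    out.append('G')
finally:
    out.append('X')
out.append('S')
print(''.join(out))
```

Execution trace: 'P' (try body) → 'M' (except ValueError) → 'X' (finally) → 'S' (after the try/except). Output: PMXS

Answer: PMXS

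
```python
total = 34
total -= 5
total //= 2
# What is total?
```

Trace:
`total = 34` → total = 34
`total -= 5` → total = 29
`total //= 2` → total = 14
So total = 14

Answer: 14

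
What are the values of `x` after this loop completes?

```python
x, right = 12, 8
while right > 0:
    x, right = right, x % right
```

GCD of 12 and 8
`x` takes the values: 12 → 8 → 4

Answer: 4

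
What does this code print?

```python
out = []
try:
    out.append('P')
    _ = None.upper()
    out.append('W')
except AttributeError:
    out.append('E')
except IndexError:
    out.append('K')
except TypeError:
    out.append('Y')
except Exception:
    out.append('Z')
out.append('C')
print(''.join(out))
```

Execution trace: 'P' (try body) → 'E' (except AttributeError) → 'C' (after the try/except). Output: PEC

Answer: PEC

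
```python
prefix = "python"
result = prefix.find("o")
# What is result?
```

Trace:
`prefix = "python"` → prefix = 'python'
`result = prefix.find("o")` → result = 4
So result = 4

Answer: 4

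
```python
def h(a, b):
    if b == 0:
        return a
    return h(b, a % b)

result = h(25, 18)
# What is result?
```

h(25, 18) -> h(18, 7) -> h(7, 4) -> h(4, 3) -> h(3, 1) -> h(1, 0) -> 1

Answer: 1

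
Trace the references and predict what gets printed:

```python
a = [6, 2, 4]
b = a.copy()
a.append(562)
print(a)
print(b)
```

Key concept: list.copy() creates independent copy.
Step by step:
`a = [6, 2, 4]` → a = [6, 2, 4]
`b = a.copy()` → b = [6, 2, 4]
`a.append(562)` → a = [6, 2, 4, 562]
`print(a)` → prints [6, 2, 4, 562]
`print(b)` → prints [6, 2, 4]

Answer:
[6, 2, 4, 562]
[6, 2, 4]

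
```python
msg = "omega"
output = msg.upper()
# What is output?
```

Trace:
`msg = "omega"` → msg = 'omega'
`output = msg.upper()` → output = 'OMEGA'
So output = 'OMEGA'

Answer: 'OMEGA'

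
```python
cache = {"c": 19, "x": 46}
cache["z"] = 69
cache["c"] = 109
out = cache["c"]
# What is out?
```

Trace:
`cache = {"c": 19, "x": 46}` → cache = {'c': 19, 'x': 46}
`cache["z"] = 69` → cache = {'c': 19, 'x': 46, 'z': 69}
`cache["c"] = 109` → cache = {'c': 109, 'x': 46, 'z': 69}
`out = cache["c"]` → out = 109
So out = 109

Answer: 109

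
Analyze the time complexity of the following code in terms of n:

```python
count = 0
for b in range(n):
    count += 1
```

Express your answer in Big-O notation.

Each loop level contributes: n. Multiplying the contributions gives O(n).

Answer: O(n)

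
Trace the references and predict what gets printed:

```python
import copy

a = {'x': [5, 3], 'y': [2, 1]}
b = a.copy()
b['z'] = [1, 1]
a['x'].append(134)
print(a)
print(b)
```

Key concept: shallow copy of dict with mutable values.
Step by step:
`a = {'x': [5, 3], 'y': [2, 1]}` → a = {'x': [5, 3], 'y': [2, 1]}
`b = a.copy()` → b = {'x': [5, 3], 'y': [2, 1]}
`b['z'] = [1, 1]` → b = {'x': [5, 3], 'y': [2, 1], 'z': [1, 1]}
`a['x'].append(134)` → a = {'x': [5, 3, 134], 'y': [2, 1]}; b = {'x': [5, 3, 134], 'y': [2, 1], 'z': [1, 1]}
`print(a)` → prints {'x': [5, 3, 134], 'y': [2, 1]}
`print(b)` → prints {'x': [5, 3, 134], 'y': [2, 1], 'z': [1, 1]}

Answer:
{'x': [5, 3, 134], 'y': [2, 1]}
{'x': [5, 3, 134], 'y': [2, 1], 'z': [1, 1]}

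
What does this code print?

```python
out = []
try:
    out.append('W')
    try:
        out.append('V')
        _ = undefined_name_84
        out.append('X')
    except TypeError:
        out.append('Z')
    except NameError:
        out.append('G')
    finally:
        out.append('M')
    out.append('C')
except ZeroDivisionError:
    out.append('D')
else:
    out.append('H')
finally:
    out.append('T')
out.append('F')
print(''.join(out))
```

Execution trace: 'W' (try body) → 'V' (inner try body) → 'G' (inner except NameError) → 'M' (inner finally) → 'C' (try body, no exception) → 'H' (else) → 'T' (finally) → 'F' (after the try/except). Output: WVGMCHTF

Answer: WVGMCHTF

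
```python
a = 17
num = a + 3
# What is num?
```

Trace:
`a = 17` → a = 17
`num = a + 3` → num = 20
So num = 20

Answer: 20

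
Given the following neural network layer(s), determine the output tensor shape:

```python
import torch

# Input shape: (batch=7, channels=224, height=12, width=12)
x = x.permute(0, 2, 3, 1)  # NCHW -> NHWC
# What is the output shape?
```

Input: (7, 224, 12, 12) -> Output: (7, 12, 12, 224)

Answer: (7, 12, 12, 224)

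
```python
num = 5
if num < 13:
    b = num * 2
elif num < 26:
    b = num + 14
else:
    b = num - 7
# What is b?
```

Trace:
`num = 5` → num = 5
`if num < 13: ...` → num < 13 is True → b = 10
So b = 10

Answer: 10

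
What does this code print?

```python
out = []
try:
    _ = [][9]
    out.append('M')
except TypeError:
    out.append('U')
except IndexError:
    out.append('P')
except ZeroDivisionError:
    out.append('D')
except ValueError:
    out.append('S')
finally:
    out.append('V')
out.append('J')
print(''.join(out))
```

Execution trace: 'P' (except IndexError) → 'V' (finally) → 'J' (after the try/except). Output: PVJ

Answer: PVJ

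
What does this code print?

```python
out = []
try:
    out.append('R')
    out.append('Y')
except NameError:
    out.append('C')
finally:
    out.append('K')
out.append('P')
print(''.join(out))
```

Execution trace: 'R' (try body) → 'Y' (try body, no exception) → 'K' (finally) → 'P' (after the try/except). Output: RYKP

Answer: RYKP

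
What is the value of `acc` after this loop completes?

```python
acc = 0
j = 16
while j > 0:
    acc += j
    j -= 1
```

Sum 16 down to 1
`acc` takes the values: 0 → 16 → 31 → 45 → 58 → 70 → 81 → 91 → 100 → 108 → 115 → 121 → 126 → 130 → 133 → 135 → 136

Answer: 136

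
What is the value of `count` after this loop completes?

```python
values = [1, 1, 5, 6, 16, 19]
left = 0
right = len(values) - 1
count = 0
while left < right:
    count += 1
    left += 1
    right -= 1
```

Iterations until pointers meet (list length 6)
`count` takes the values: 0 → 1 → 2 → 3

Answer: 3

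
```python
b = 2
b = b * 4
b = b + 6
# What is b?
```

Trace:
`b = 2` → b = 2
`b = b * 4` → b = 8
`b = b + 6` → b = 14
So b = 14

Answer: 14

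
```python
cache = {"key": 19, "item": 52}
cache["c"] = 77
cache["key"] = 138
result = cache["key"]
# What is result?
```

Trace:
`cache = {"key": 19, "item": 52}` → cache = {'key': 19, 'item': 52}
`cache["c"] = 77` → cache = {'key': 19, 'item': 52, 'c': 77}
`cache["key"] = 138` → cache = {'key': 138, 'item': 52, 'c': 77}
`result = cache["key"]` → result = 138
So result = 138

Answer: 138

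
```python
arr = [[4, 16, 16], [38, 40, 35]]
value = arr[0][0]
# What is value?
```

Trace:
`arr = [[4, 16, 16], [38, 40, 35]]` → arr = [[4, 16, 16], [38, 40, 35]]
`value = arr[0][0]` → value = 4
So value = 4

Answer: 4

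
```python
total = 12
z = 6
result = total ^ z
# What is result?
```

Trace:
`total = 12` → total = 12
`z = 6` → z = 6
`result = total ^ z` → result = 10
So result = 10

Answer: 10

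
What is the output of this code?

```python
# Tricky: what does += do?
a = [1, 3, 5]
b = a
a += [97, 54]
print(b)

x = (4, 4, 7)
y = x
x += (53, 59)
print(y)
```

Key concept: += behavior differs for mutable vs immutable.
Step by step:
`a = [1, 3, 5]` → a = [1, 3, 5]
`b = a` → b = [1, 3, 5] (same object as a)
`a += [97, 54]` → a = [1, 3, 5, 97, 54] (same object as b); b = [1, 3, 5, 97, 54] (same object as a)
`print(b)` → prints [1, 3, 5, 97, 54]
`x = (4, 4, 7)` → x = (4, 4, 7)
`y = x` → y = (4, 4, 7)
`x += (53, 59)` → x = (4, 4, 7, 53, 59)
`print(y)` → prints (4, 4, 7)

Answer:
[1, 3, 5, 97, 54]
(4, 4, 7)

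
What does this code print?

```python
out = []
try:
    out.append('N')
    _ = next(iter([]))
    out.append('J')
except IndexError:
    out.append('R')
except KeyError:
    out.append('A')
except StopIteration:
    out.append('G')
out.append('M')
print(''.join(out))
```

Execution trace: 'N' (try body) → 'G' (except StopIteration) → 'M' (after the try/except). Output: NGM

Answer: NGM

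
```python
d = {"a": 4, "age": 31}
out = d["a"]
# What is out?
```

Trace:
`d = {"a": 4, "age": 31}` → d = {'a': 4, 'age': 31}
`out = d["a"]` → out = 4
So out = 4

Answer: 4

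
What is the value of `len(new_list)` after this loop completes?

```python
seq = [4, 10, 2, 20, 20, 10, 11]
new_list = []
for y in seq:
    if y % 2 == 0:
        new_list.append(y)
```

Count even numbers in [4, 10, 2, 20, 20, 10, 11]
`new_list` takes the values: [] → [4] → [4, 10] → [4, 10, 2] → [4, 10, 2, 20] → [4, 10, 2, 20, 20] → [4, 10, 2, 20, 20, 10]
So `len(new_list)` = 6

Answer: 6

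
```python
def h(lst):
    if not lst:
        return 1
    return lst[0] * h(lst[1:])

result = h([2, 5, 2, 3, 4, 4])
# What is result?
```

Product over [2, 5, 2, 3, 4, 4] = 2 * 5 * 2 * 3 * 4 * 4 = 960

Answer: 960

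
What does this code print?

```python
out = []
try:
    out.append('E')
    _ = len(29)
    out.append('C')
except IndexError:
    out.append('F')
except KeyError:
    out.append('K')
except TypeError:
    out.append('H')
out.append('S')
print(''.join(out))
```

Execution trace: 'E' (try body) → 'H' (except TypeError) → 'S' (after the try/except). Output: EHS

Answer: EHS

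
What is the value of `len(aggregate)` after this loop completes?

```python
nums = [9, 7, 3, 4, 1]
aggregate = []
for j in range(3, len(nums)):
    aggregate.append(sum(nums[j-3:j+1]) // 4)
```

Number of 4-element averages
`aggregate` takes the values: [] → [5] → [5, 3]
So `len(aggregate)` = 2

Answer: 2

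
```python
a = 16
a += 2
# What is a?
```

Trace:
`a = 16` → a = 16
`a += 2` → a = 18
So a = 18

Answer: 18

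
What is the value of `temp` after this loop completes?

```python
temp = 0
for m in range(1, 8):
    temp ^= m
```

XOR of 1 to 7
`temp` takes the values: 0 → 1 → 3 → 0 → 4 → 1 → 7 → 0

Answer: 0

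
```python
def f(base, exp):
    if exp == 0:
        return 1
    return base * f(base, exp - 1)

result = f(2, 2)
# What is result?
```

f(2, 2) = 2 * 2 = 4

Answer: 4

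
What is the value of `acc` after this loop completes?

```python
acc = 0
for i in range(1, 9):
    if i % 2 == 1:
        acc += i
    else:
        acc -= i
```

Add odd, subtract even
`acc` takes the values: 0 → 1 → -1 → 2 → -2 → 3 → -3 → 4 → -4

Answer: -4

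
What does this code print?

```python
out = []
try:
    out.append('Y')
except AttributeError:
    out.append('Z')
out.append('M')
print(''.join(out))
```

Execution trace: 'Y' (try body, no exception) → 'M' (after the try/except). Output: YM

Answer: YM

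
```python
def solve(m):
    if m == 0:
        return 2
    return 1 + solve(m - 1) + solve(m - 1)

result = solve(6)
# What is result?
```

solve(m) = 1 + 2·solve(m-1), solve(0)=2. Closed form: (2+1)·2^6 - 1 = 191.

Answer: 191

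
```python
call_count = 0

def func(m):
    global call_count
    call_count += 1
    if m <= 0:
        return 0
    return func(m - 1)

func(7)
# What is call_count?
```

Linear recursion stepping by 1: 8 calls from m=7 down to ≤0.

Answer: 8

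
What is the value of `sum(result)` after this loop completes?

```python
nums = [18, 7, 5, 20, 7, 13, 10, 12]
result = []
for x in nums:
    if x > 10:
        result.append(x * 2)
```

Sum of doubled values > 10
`result` takes the values: [] → [36] → [36, 40] → [36, 40, 26] → [36, 40, 26, 24]
So `sum(result)` = 126

Answer: 126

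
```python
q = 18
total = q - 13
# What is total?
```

Trace:
`q = 18` → q = 18
`total = q - 13` → total = 5
So total = 5

Answer: 5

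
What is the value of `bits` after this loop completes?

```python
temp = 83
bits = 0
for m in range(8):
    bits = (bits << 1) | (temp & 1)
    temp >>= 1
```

Reverse lowest 8 bits of 83
`bits` takes the values: 0 → 1 → 3 → 6 → 12 → 25 → 50 → 101 → 202

Answer: 202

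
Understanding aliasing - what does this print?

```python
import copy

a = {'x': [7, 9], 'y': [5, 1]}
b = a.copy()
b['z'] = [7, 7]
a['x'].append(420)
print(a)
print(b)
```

Key concept: shallow copy of dict with mutable values.
Step by step:
`a = {'x': [7, 9], 'y': [5, 1]}` → a = {'x': [7, 9], 'y': [5, 1]}
`b = a.copy()` → b = {'x': [7, 9], 'y': [5, 1]}
`b['z'] = [7, 7]` → b = {'x': [7, 9], 'y': [5, 1], 'z': [7, 7]}
`a['x'].append(420)` → a = {'x': [7, 9, 420], 'y': [5, 1]}; b = {'x': [7, 9, 420], 'y': [5, 1], 'z': [7, 7]}
`print(a)` → prints {'x': [7, 9, 420], 'y': [5, 1]}
`print(b)` → prints {'x': [7, 9, 420], 'y': [5, 1], 'z': [7, 7]}

Answer:
{'x': [7, 9, 420], 'y': [5, 1]}
{'x': [7, 9, 420], 'y': [5, 1], 'z': [7, 7]}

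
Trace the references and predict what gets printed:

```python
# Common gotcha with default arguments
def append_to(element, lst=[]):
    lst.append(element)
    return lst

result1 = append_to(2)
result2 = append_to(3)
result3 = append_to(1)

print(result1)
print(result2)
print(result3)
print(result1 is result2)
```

Key concept: mutable default argument gotcha.
Step by step:
`result1 = append_to(2)` → result1 = [2]
`result2 = append_to(3)` → result1 = [2, 3] (same object as result2); result2 = [2, 3] (same object as result1)
`result3 = append_to(1)` → result1 = [2, 3, 1] (same object as result2, result3); result2 = [2, 3, 1] (same object as result1, result3); result3 = [2, 3, 1] (same object as result1, result2)
`print(result1)` → prints [2, 3, 1]
`print(result2)` → prints [2, 3, 1]
`print(result3)` → prints [2, 3, 1]
`print(result1 is result2)` → prints True

Answer:
[2, 3, 1]
[2, 3, 1]
[2, 3, 1]
True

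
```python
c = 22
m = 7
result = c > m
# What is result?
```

Trace:
`c = 22` → c = 22
`m = 7` → m = 7
`result = c > m` → result = True
So result = True

Answer: True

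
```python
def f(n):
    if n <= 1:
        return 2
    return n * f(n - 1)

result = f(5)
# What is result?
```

f(5) = 5 * 4 * 3 * 2 * 2 = 240

Answer: 240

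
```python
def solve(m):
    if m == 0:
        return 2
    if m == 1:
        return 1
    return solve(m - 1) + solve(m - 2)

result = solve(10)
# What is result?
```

Build up from base cases: solve(0)=2, solve(1)=1, solve(2)=3, solve(3)=4, solve(4)=7, solve(5)=11, solve(6)=18, ..., solve(10)=123

Answer: 123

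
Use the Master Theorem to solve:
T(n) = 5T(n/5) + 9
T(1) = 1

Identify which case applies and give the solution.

a=5, b=5, f(n)=9. log_5(5) = 1. Since c=0 < 1, Case 1 applies: T(n) = Θ(n^log_b(a)) = O(n).

Answer: O(n) - Case 1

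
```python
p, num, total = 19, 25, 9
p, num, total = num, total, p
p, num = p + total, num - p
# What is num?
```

Trace:
`p, num, total = 19, 25, 9` → p = 19; num = 25; total = 9
`p, num, total = num, total, p` → p = 25; num = 9; total = 19
`p, num = p + total, num - p` → p = 44; num = -16
So num = -16

Answer: -16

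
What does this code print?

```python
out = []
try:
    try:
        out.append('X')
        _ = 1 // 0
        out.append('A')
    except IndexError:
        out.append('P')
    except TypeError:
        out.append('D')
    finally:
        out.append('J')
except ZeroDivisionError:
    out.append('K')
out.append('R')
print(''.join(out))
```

Execution trace: 'X' (try body) → 'J' (finally) → 'K' (outer except ZeroDivisionError) → 'R' (after the try/except). Output: XJKR

Answer: XJKR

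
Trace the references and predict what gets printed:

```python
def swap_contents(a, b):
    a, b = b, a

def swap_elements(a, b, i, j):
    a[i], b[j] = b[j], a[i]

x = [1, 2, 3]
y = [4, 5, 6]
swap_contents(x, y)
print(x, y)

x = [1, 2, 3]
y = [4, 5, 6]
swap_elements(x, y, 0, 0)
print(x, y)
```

Key concept: parameter rebinding vs mutation.
Step by step:
`x = [1, 2, 3]` → x = [1, 2, 3]
`y = [4, 5, 6]` → y = [4, 5, 6]
`swap_contents(x, y)` → no visible change to tracked variables
`print(x, y)` → prints [1, 2, 3] [4, 5, 6]
`x = [1, 2, 3]` → x = [1, 2, 3]
`y = [4, 5, 6]` → y = [4, 5, 6]
`swap_elements(x, y, 0, 0)` → x = [4, 2, 3]; y = [1, 5, 6]
`print(x, y)` → prints [4, 2, 3] [1, 5, 6]

Answer:
[1, 2, 3] [4, 5, 6]
[4, 2, 3] [1, 5, 6]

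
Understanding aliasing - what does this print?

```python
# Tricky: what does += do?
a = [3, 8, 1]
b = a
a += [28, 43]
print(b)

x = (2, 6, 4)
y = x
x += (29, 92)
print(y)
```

Key concept: += behavior differs for mutable vs immutable.
Step by step:
`a = [3, 8, 1]` → a = [3, 8, 1]
`b = a` → b = [3, 8, 1] (same object as a)
`a += [28, 43]` → a = [3, 8, 1, 28, 43] (same object as b); b = [3, 8, 1, 28, 43] (same object as a)
`print(b)` → prints [3, 8, 1, 28, 43]
`x = (2, 6, 4)` → x = (2, 6, 4)
`y = x` → y = (2, 6, 4)
`x += (29, 92)` → x = (2, 6, 4, 29, 92)
`print(y)` → prints (2, 6, 4)

Answer:
[3, 8, 1, 28, 43]
(2, 6, 4)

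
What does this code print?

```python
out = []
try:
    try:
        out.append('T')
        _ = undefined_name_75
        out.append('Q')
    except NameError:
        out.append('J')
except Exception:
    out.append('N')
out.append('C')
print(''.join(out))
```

Execution trace: 'T' (inner try body) → 'J' (inner except NameError) → 'C' (after the try/except). Output: TJC

Answer: TJC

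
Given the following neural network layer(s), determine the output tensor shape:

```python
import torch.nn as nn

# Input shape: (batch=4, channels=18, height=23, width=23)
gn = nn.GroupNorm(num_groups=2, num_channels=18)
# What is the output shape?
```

Input: (4, 18, 23, 23) -> Output: (4, 18, 23, 23)

Answer: (4, 18, 23, 23)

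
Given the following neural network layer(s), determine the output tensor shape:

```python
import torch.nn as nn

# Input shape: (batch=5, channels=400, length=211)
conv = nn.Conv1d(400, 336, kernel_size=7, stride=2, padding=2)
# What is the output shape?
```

Input: (5, 400, 211) -> Output: (5, 336, 105)

Answer: (5, 336, 105)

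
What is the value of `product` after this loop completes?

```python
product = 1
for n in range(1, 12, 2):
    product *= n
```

Product of 1, 3, 5, ... up to 11
`product` takes the values: 1 → 3 → 15 → 105 → 945 → 10395

Answer: 10395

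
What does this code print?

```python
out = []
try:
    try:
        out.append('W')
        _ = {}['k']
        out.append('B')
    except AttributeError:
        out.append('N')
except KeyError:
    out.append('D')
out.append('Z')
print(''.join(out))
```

Execution trace: 'W' (try body) → 'D' (outer except KeyError) → 'Z' (after the try/except). Output: WDZ

Answer: WDZ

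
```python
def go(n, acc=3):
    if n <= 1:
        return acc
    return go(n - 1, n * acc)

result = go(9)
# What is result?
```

Accumulator trace (n, acc): (9, 3) -> (8, 27) -> (7, 216) -> (6, 1512) -> (5, 9072) -> (4, 45360) -> (3, 181440) -> (2, 544320) -> (1, 1088640) -> return 1088640

Answer: 1088640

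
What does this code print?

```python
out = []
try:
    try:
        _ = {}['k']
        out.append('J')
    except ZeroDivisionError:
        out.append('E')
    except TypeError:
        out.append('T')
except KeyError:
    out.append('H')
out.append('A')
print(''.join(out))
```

Execution trace: 'H' (outer except KeyError) → 'A' (after the try/except). Output: HA

Answer: HA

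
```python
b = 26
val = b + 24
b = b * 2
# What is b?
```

Trace:
`b = 26` → b = 26
`val = b + 24` → val = 50
`b = b * 2` → b = 52
So b = 52

Answer: 52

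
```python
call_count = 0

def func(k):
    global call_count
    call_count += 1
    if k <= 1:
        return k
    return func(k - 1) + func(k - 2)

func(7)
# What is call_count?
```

Calls(k) = 1 + Calls(k-1) + Calls(k-2); Calls(0)=Calls(1)=1. For k=7 this gives 41.

Answer: 41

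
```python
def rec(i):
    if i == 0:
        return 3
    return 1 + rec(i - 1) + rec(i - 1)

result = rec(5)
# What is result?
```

rec(i) = 1 + 2·rec(i-1), rec(0)=3. Closed form: (3+1)·2^5 - 1 = 127.

Answer: 127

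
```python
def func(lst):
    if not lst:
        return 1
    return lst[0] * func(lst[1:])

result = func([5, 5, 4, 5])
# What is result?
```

Product over [5, 5, 4, 5] = 5 * 5 * 4 * 5 = 500

Answer: 500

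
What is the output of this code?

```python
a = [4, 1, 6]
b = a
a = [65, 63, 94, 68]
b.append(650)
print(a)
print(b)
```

Key concept: rebinding vs mutation: a is rebound to a new list, b still points at the original.
Step by step:
`a = [4, 1, 6]` → a = [4, 1, 6]
`b = a` → b = [4, 1, 6] (same object as a)
`a = [65, 63, 94, 68]` → a = [65, 63, 94, 68]
`b.append(650)` → b = [4, 1, 6, 650]
`print(a)` → prints [65, 63, 94, 68]
`print(b)` → prints [4, 1, 6, 650]

Answer:
[65, 63, 94, 68]
[4, 1, 6, 650]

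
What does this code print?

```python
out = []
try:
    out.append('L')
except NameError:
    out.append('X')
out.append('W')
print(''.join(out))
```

Execution trace: 'L' (try body, no exception) → 'W' (after the try/except). Output: LW

Answer: LW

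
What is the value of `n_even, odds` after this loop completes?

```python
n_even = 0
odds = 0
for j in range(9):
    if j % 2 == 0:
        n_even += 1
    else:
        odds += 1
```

Count evens and odds in range(9)
`n_even, odds` takes the values: (0, 0) → (1, 0) → (1, 1) → (2, 1) → (2, 2) → (3, 2) → (3, 3) → (4, 3) → (4, 4) → (5, 4)

Answer: 5, 4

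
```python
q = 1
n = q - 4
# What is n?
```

Trace:
`q = 1` → q = 1
`n = q - 4` → n = -3
So n = -3

Answer: -3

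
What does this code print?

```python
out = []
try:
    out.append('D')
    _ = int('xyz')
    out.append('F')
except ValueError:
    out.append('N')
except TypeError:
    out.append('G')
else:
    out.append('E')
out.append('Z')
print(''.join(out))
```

Execution trace: 'D' (try body) → 'N' (except ValueError) → 'Z' (after the try/except). Output: DNZ

Answer: DNZ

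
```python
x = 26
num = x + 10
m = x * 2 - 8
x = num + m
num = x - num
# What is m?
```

Trace:
`x = 26` → x = 26
`num = x + 10` → num = 36
`m = x * 2 - 8` → m = 44
`x = num + m` → x = 80
`num = x - num` → num = 44
So m = 44

Answer: 44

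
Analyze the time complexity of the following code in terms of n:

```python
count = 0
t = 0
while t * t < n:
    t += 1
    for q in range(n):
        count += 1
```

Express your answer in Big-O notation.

Each loop level contributes: √n × n. Multiplying the contributions gives O(n√n).

Answer: O(n√n)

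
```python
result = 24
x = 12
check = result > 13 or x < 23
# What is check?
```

Trace:
`result = 24` → result = 24
`x = 12` → x = 12
`check = result > 13 or x < 23` → check = True
So check = True

Answer: True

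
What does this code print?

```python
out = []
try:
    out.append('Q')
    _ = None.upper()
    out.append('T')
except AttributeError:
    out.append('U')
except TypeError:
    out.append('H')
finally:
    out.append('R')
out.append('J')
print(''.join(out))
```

Execution trace: 'Q' (try body) → 'U' (except AttributeError) → 'R' (finally) → 'J' (after the try/except). Output: QURJ

Answer: QURJ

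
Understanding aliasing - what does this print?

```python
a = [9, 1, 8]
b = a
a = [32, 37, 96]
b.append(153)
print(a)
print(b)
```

Key concept: rebinding vs mutation: a is rebound to a new list, b still points at the original.
Step by step:
`a = [9, 1, 8]` → a = [9, 1, 8]
`b = a` → b = [9, 1, 8] (same object as a)
`a = [32, 37, 96]` → a = [32, 37, 96]
`b.append(153)` → b = [9, 1, 8, 153]
`print(a)` → prints [32, 37, 96]
`print(b)` → prints [9, 1, 8, 153]

Answer:
[32, 37, 96]
[9, 1, 8, 153]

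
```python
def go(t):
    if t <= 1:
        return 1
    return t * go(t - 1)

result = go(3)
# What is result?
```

go(3) = 3 * 2 * 1 = 6

Answer: 6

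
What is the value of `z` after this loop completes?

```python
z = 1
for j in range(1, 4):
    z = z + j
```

Start at 1, add 1 through 3
`z` takes the values: 1 → 2 → 4 → 7

Answer: 7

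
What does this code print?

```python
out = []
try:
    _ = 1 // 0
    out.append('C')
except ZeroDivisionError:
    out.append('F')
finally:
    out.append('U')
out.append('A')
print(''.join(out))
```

Execution trace: 'F' (except ZeroDivisionError) → 'U' (finally) → 'A' (after the try/except). Output: FUA

Answer: FUA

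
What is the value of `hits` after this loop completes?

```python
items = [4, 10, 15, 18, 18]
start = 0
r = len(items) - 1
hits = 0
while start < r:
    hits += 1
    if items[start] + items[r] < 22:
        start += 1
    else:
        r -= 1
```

Steps to find pair summing to 22
`hits` takes the values: 0 → 1 → 2 → 3 → 4

Answer: 4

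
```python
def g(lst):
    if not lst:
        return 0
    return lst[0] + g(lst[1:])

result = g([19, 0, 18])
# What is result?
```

19 + 0 + 18 + 0 = 37

Answer: 37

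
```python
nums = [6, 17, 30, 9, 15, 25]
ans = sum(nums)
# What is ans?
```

Trace:
`nums = [6, 17, 30, 9, 15, 25]` → nums = [6, 17, 30, 9, 15, 25]
`ans = sum(nums)` → ans = 102
So ans = 102

Answer: 102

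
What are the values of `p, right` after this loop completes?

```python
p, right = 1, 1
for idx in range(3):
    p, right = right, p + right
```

Fibonacci: after 3 iterations
`p, right` takes the values: (1, 1) → (1, 2) → (2, 3) → (3, 5)

Answer: 3, 5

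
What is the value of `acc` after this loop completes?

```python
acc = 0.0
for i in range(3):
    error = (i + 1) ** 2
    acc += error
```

Sum of squared losses 1² + 2² + ... + 3²
`acc` takes the values: 0.0 → 1.0 → 5.0 → 14.0

Answer: 14.0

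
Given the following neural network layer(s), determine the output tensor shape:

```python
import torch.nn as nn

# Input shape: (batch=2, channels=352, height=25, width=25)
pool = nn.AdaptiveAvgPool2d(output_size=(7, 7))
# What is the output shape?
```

Input: (2, 352, 25, 25) -> Output: (2, 352, 7, 7)

Answer: (2, 352, 7, 7)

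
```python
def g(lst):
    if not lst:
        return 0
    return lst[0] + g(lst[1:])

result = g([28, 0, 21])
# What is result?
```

28 + 0 + 21 + 0 = 49

Answer: 49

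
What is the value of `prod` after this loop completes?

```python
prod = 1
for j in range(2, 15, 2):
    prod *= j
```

Product of even numbers 2 to 14
`prod` takes the values: 1 → 2 → 8 → 48 → 384 → 3840 → 46080 → 645120

Answer: 645120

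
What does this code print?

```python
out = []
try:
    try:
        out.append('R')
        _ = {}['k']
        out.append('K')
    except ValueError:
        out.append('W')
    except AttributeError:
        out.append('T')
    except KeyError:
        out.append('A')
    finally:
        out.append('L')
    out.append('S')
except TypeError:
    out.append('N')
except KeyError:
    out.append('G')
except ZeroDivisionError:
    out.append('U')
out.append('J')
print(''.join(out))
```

Execution trace: 'R' (inner try body) → 'A' (inner except KeyError) → 'L' (inner finally) → 'S' (try body, no exception) → 'J' (after the try/except). Output: RALSJ

Answer: RALSJ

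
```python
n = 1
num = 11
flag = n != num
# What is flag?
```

Trace:
`n = 1` → n = 1
`num = 11` → num = 11
`flag = n != num` → flag = True
So flag = True

Answer: True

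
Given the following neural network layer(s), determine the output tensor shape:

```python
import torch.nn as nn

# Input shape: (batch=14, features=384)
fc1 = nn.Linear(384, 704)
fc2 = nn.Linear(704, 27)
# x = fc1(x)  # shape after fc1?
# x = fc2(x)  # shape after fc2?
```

Input: (14, 384) -> after fc1: (14, 704) -> Output: (14, 27)

Answer: (14, 27)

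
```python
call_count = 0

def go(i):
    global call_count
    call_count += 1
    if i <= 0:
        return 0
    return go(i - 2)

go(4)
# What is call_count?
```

Linear recursion stepping by 2: 3 calls from i=4 down to ≤0.

Answer: 3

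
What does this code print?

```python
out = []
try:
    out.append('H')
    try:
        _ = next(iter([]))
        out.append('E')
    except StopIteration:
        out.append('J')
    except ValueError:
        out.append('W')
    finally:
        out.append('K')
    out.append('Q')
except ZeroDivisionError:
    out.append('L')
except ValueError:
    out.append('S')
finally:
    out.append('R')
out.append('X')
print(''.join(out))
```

Execution trace: 'H' (try body) → 'J' (inner except StopIteration) → 'K' (inner finally) → 'Q' (try body, no exception) → 'R' (finally) → 'X' (after the try/except). Output: HJKQRX

Answer: HJKQRX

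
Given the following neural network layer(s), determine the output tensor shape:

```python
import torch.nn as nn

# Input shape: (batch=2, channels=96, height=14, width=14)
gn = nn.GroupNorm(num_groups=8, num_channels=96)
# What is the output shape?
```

Input: (2, 96, 14, 14) -> Output: (2, 96, 14, 14)

Answer: (2, 96, 14, 14)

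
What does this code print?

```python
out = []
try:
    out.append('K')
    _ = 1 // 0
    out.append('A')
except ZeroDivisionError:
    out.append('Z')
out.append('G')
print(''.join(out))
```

Execution trace: 'K' (try body) → 'Z' (except ZeroDivisionError) → 'G' (after the try/except). Output: KZG

Answer: KZG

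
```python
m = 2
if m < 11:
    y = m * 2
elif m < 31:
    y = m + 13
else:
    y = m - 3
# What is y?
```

Trace:
`m = 2` → m = 2
`if m < 11: ...` → m < 11 is True → y = 4
So y = 4

Answer: 4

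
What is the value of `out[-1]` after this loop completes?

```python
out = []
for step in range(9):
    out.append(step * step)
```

Last element of squares 0 to 8
`out` takes the values: [] → [0] → [0, 1] → [0, 1, 4] → [0, 1, 4, 9] → [0, 1, 4, 9, 16] → [0, 1, 4, 9, 16, 25] → [0, 1, 4, 9, 16, 25, 36] → [0, 1, 4, 9, 16, 25, 36, 49] → [0, 1, 4, 9, 16, 25, 36, 49, 64]
So `out[-1]` = 64

Answer: 64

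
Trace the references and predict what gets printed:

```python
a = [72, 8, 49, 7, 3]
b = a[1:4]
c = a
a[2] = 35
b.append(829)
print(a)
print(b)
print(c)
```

Key concept: slice vs alias.
Step by step:
`a = [72, 8, 49, 7, 3]` → a = [72, 8, 49, 7, 3]
`b = a[1:4]` → b = [8, 49, 7]
`c = a` → c = [72, 8, 49, 7, 3] (same object as a)
`a[2] = 35` → a = [72, 8, 35, 7, 3] (same object as c); c = [72, 8, 35, 7, 3] (same object as a)
`b.append(829)` → b = [8, 49, 7, 829]
`print(a)` → prints [72, 8, 35, 7, 3]
`print(b)` → prints [8, 49, 7, 829]
`print(c)` → prints [72, 8, 35, 7, 3]

Answer:
[72, 8, 35, 7, 3]
[8, 49, 7, 829]
[72, 8, 35, 7, 3]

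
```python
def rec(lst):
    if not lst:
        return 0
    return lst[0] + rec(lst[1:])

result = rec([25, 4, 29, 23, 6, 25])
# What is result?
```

25 + 4 + 29 + 23 + 6 + 25 + 0 = 112

Answer: 112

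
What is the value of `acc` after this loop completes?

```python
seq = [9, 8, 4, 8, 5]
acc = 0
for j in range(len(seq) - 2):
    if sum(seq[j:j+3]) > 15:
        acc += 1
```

Count windows with sum > 15
`acc` takes the values: 0 → 1 → 2 → 3

Answer: 3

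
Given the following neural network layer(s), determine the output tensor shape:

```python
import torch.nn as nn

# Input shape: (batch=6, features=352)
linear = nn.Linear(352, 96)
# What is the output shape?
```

Input: (6, 352) -> Output: (6, 96)

Answer: (6, 96)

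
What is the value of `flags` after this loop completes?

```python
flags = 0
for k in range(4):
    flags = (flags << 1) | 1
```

Build 4 consecutive 1-bits: 0b1111
`flags` takes the values: 0 → 1 → 3 → 7 → 15

Answer: 15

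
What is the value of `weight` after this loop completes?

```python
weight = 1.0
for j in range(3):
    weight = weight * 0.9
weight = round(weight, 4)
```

Exponential decay: 1.0 * 0.9^3
`weight` takes the values: 1.0 → 0.9 → 0.81 → 0.729

Answer: 0.729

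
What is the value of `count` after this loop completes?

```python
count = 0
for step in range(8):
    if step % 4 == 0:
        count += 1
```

Count numbers divisible by 4 in range(8)
`count` takes the values: 0 → 1 → 2

Answer: 2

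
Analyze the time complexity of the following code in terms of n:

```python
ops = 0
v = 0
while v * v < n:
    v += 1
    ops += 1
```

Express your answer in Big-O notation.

Each loop level contributes: √n. Multiplying the contributions gives O(√n).

Answer: O(√n)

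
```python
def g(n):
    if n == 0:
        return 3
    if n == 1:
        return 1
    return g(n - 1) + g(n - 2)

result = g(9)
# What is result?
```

Build up from base cases: g(0)=3, g(1)=1, g(2)=4, g(3)=5, g(4)=9, g(5)=14, g(6)=23, ..., g(9)=97

Answer: 97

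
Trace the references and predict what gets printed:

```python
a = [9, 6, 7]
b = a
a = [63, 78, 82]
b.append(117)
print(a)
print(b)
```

Key concept: rebinding vs mutation: a is rebound to a new list, b still points at the original.
Step by step:
`a = [9, 6, 7]` → a = [9, 6, 7]
`b = a` → b = [9, 6, 7] (same object as a)
`a = [63, 78, 82]` → a = [63, 78, 82]
`b.append(117)` → b = [9, 6, 7, 117]
`print(a)` → prints [63, 78, 82]
`print(b)` → prints [9, 6, 7, 117]

Answer:
[63, 78, 82]
[9, 6, 7, 117]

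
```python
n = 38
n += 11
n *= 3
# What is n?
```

Trace:
`n = 38` → n = 38
`n += 11` → n = 49
`n *= 3` → n = 147
So n = 147

Answer: 147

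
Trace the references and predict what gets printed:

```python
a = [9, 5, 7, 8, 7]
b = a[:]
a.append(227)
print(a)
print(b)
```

Key concept: slice [:] creates copy.
Step by step:
`a = [9, 5, 7, 8, 7]` → a = [9, 5, 7, 8, 7]
`b = a[:]` → b = [9, 5, 7, 8, 7]
`a.append(227)` → a = [9, 5, 7, 8, 7, 227]
`print(a)` → prints [9, 5, 7, 8, 7, 227]
`print(b)` → prints [9, 5, 7, 8, 7]

Answer:
[9, 5, 7, 8, 7, 227]
[9, 5, 7, 8, 7]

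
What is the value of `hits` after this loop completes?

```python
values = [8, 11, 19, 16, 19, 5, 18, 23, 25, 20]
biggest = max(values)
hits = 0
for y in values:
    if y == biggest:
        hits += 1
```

Count of max value 25 in [8, 11, 19, 16, 19, 5, 18, 23, 25, 20]
`hits` takes the values: 0 → 1

Answer: 1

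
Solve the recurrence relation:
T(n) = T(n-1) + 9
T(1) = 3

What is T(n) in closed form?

Unrolling: T(n) = T(1) + 9·(n-1) = 3 + 9(n-1) = 9n - 6.

Answer: T(n) = 9n - 6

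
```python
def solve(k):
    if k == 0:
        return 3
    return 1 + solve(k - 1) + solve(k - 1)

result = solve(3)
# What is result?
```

solve(k) = 1 + 2·solve(k-1), solve(0)=3. Closed form: (3+1)·2^3 - 1 = 31.

Answer: 31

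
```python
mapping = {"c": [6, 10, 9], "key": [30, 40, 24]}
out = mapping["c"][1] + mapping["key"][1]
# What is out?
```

Trace:
`mapping = {"c": [6, 10, 9], "key": [30, 40, 24]}` → mapping = {'c': [6, 10, 9], 'key': [30, 40, 24]}
`out = mapping["c"][1] + mapping["key"][1]` → out = 50
So out = 50

Answer: 50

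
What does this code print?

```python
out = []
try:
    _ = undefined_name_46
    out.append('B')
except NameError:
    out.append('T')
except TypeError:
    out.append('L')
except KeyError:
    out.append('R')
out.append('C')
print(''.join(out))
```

Execution trace: 'T' (except NameError) → 'C' (after the try/except). Output: TC

Answer: TC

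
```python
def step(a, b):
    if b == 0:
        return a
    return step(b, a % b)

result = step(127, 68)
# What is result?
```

step(127, 68) -> step(68, 59) -> step(59, 9) -> step(9, 5) -> step(5, 4) -> step(4, 1) -> step(1, 0) -> 1

Answer: 1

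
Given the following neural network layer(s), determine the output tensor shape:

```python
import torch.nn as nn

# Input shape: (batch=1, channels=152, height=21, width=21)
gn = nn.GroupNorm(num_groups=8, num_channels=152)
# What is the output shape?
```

Input: (1, 152, 21, 21) -> Output: (1, 152, 21, 21)

Answer: (1, 152, 21, 21)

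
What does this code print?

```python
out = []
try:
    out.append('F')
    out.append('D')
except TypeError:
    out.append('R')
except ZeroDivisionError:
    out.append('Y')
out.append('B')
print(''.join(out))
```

Execution trace: 'F' (try body) → 'D' (try body, no exception) → 'B' (after the try/except). Output: FDB

Answer: FDB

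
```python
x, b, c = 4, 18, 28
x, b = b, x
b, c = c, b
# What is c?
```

Trace:
`x, b, c = 4, 18, 28` → x = 4; b = 18; c = 28
`x, b = b, x` → x = 18; b = 4
`b, c = c, b` → b = 28; c = 4
So c = 4

Answer: 4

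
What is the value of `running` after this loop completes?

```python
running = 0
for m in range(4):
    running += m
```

Sum of 0 to 3 = 6
`running` takes the values: 0 → 1 → 3 → 6

Answer: 6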